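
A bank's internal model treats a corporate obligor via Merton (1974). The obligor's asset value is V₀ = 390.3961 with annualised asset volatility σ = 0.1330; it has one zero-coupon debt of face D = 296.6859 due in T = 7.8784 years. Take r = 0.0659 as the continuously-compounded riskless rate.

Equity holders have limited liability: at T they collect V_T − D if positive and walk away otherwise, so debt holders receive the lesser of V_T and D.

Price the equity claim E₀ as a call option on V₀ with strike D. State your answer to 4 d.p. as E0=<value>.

E0=214.4483

d₁ = [ln(V₀/D) + (r + σ²/2)T] / (σ√T)
   = [ln(390.3961/296.6859) + (0.0659 + 0.5·0.1330²)·7.8784] / (0.1330·√7.8784)
   = [0.274488 + 0.588867] / 0.373311 = 2.312697
d₂ = d₁ − σ√T = 2.312697 − 0.373311 = 1.939386
N(d₁) = 0.989630,  N(d₂) = 0.973773,  e^(−rT) = 0.595004
E₀ = V₀·N(d₁) − D·e^(−rT)·N(d₂)
   = 390.3961·0.989630 − 296.6859·0.595004·0.973773 = 214.448293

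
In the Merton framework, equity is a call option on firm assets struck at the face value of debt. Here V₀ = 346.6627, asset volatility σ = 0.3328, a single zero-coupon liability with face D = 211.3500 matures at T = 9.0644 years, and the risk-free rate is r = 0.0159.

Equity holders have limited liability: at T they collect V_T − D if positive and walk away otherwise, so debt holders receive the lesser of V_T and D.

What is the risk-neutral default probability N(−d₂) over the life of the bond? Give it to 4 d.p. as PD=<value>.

d₁ = [ln(V₀/D) + (r + σ²/2)T] / (σ√T)
   = [ln(346.6627/211.3500) + (0.0159 + 0.5·0.3328²)·9.0644] / (0.3328·√9.0644)
   = [0.494837 + 0.646092] / 1.001966 = 1.138690
d₂ = d₁ − σ√T = 1.138690 − 1.001966 = 0.136724
risk-neutral PD = N(−d₂) = N(-0.136724) = 0.445624

PD=0.4456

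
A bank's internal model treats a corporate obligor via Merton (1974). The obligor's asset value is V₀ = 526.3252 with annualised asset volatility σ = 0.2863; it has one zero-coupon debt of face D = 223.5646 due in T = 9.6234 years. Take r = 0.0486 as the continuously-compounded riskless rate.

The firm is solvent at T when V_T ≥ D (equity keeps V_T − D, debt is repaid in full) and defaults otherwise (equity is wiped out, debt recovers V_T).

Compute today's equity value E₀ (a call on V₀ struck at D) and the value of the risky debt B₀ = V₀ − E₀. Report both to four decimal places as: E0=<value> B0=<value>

E0=392.9988 B0=133.3264

d₁ = [ln(V₀/D) + (r + σ²/2)T] / (σ√T)
   = [ln(526.3252/223.5646) + (0.0486 + 0.5·0.2863²)·9.6234] / (0.2863·√9.6234)
   = [0.856219 + 0.862101] / 0.888149 = 1.934721
d₂ = d₁ − σ√T = 1.934721 − 0.888149 = 1.046573
N(d₁) = 0.973488,  N(d₂) = 0.852352,  e^(−rT) = 0.626443
E₀ = V₀·N(d₁) − D·e^(−rT)·N(d₂)
   = 526.3252·0.973488 − 223.5646·0.626443·0.852352 = 392.998846
B₀ = V₀ − E₀ = 526.3252 − 392.998846 = 133.326354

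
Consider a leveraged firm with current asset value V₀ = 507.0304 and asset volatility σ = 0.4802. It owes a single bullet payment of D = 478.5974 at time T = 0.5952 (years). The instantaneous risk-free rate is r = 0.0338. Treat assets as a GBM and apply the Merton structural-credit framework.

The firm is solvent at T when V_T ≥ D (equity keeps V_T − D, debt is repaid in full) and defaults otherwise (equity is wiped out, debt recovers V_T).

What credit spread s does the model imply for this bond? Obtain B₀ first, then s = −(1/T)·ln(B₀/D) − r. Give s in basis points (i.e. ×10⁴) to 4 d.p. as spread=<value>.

spread=2066.8888

d₁ = [ln(V₀/D) + (r + σ²/2)T] / (σ√T)
   = [ln(507.0304/478.5974) + (0.0338 + 0.5·0.4802²)·0.5952] / (0.4802·√0.5952)
   = [0.057711 + 0.088742] / 0.370470 = 0.395317
d₂ = d₁ − σ√T = 0.395317 − 0.370470 = 0.024846
N(d₁) = 0.653695,  N(d₂) = 0.509911,  e^(−rT) = 0.980083
E₀ = V₀·N(d₁) − D·e^(−rT)·N(d₂)
   = 507.0304·0.653695 − 478.5974·0.980083·0.509911 = 92.261805
B₀ = V₀ − E₀ = 507.0304 − 92.261805 = 414.768595
spread = −(1/T)·ln(B₀/D) − r = −(1/0.5952)·ln(414.768595/478.5974) − 0.0338 = 0.20668888
in basis points: 0.20668888 × 10⁴ = 2066.8888 bp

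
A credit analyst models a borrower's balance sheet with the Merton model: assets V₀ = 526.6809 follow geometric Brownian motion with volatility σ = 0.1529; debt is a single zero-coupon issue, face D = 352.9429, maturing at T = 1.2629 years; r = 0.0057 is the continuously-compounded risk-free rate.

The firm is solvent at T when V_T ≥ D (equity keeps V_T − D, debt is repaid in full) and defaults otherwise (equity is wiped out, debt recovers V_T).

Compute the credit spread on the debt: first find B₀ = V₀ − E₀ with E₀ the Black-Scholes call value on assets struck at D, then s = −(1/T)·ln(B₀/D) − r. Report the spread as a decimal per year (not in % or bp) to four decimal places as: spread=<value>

spread=0.0005

d₁ = [ln(V₀/D) + (r + σ²/2)T] / (σ√T)
   = [ln(526.6809/352.9429) + (0.0057 + 0.5·0.1529²)·1.2629] / (0.1529·√1.2629)
   = [0.400289 + 0.021961] / 0.171827 = 2.457407
d₂ = d₁ − σ√T = 2.457407 − 0.171827 = 2.285580
N(d₁) = 0.993003,  N(d₂) = 0.988861,  e^(−rT) = 0.992827
E₀ = V₀·N(d₁) − D·e^(−rT)·N(d₂)
   = 526.6809·0.993003 − 352.9429·0.992827·0.988861 = 176.487637
B₀ = V₀ − E₀ = 526.6809 − 176.487637 = 350.193263
spread = −(1/T)·ln(B₀/D) − r = −(1/1.2629)·ln(350.193263/352.9429) − 0.0057 = 0.00049297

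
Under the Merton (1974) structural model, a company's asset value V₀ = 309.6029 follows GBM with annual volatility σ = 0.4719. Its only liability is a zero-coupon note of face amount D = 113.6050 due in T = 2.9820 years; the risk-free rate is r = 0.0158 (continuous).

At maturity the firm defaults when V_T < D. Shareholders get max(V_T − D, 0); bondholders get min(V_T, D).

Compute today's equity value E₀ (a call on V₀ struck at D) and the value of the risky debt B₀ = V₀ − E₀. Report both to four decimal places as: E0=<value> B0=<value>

d₁ = [ln(V₀/D) + (r + σ²/2)T] / (σ√T)
   = [ln(309.6029/113.6050) + (0.0158 + 0.5·0.4719²)·2.9820] / (0.4719·√2.9820)
   = [1.002563 + 0.379146] / 0.814899 = 1.695558
d₂ = d₁ − σ√T = 1.695558 − 0.814899 = 0.880659
N(d₁) = 0.955015,  N(d₂) = 0.810749,  e^(−rT) = 0.953977
E₀ = V₀·N(d₁) − D·e^(−rT)·N(d₂)
   = 309.6029·0.955015 − 113.6050·0.953977·0.810749 = 207.809300
B₀ = V₀ − E₀ = 309.6029 − 207.809300 = 101.793600

E0=207.8093 B0=101.7936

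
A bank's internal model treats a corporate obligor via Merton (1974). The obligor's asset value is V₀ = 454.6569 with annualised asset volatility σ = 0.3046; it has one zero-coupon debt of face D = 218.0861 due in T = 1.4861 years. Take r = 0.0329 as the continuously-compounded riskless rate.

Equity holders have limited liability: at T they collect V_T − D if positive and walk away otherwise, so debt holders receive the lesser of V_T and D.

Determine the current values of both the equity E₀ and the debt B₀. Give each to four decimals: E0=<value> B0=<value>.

E0=247.6850 B0=206.9719

d₁ = [ln(V₀/D) + (r + σ²/2)T] / (σ√T)
   = [ln(454.6569/218.0861) + (0.0329 + 0.5·0.3046²)·1.4861] / (0.3046·√1.4861)
   = [0.734653 + 0.117834] / 0.371325 = 2.295799
d₂ = d₁ − σ√T = 2.295799 − 0.371325 = 1.924474
N(d₁) = 0.989156,  N(d₂) = 0.972852,  e^(−rT) = 0.952283
E₀ = V₀·N(d₁) − D·e^(−rT)·N(d₂)
   = 454.6569·0.989156 − 218.0861·0.952283·0.972852 = 247.684992
B₀ = V₀ − E₀ = 454.6569 − 247.684992 = 206.971908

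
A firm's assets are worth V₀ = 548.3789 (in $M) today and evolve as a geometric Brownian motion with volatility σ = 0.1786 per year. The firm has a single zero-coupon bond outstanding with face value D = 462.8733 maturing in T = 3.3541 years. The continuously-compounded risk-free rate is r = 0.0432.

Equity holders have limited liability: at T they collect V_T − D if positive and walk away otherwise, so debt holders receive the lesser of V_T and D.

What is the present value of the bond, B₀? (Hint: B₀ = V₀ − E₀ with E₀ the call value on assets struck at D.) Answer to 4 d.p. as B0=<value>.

B0=386.8101

d₁ = [ln(V₀/D) + (r + σ²/2)T] / (σ√T)
   = [ln(548.3789/462.8733) + (0.0432 + 0.5·0.1786²)·3.3541] / (0.1786·√3.3541)
   = [0.169513 + 0.198392] / 0.327092 = 1.124776
d₂ = d₁ − σ√T = 1.124776 − 0.327092 = 0.797684
N(d₁) = 0.869658,  N(d₂) = 0.787473,  e^(−rT) = 0.865111
E₀ = V₀·N(d₁) − D·e^(−rT)·N(d₂)
   = 548.3789·0.869658 − 462.8733·0.865111·0.787473 = 161.568783
B₀ = V₀ − E₀ = 548.3789 − 161.568783 = 386.810117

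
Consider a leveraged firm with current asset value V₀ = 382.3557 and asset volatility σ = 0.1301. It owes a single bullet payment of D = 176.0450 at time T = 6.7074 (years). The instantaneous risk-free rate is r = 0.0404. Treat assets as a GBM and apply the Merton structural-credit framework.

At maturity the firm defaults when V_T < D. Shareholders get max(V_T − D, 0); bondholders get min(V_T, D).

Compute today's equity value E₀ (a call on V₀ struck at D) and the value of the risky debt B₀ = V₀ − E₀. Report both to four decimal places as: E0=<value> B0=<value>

d₁ = [ln(V₀/D) + (r + σ²/2)T] / (σ√T)
   = [ln(382.3557/176.0450) + (0.0404 + 0.5·0.1301²)·6.7074] / (0.1301·√6.7074)
   = [0.775612 + 0.327744] / 0.336941 = 3.274621
d₂ = d₁ − σ√T = 3.274621 − 0.336941 = 2.937679
N(d₁) = 0.999471,  N(d₂) = 0.998347,  e^(−rT) = 0.762633
E₀ = V₀·N(d₁) − D·e^(−rT)·N(d₂)
   = 382.3557·0.999471 − 176.0450·0.762633·0.998347 = 248.117761
B₀ = V₀ − E₀ = 382.3557 − 248.117761 = 134.237939

E0=248.1178 B0=134.2379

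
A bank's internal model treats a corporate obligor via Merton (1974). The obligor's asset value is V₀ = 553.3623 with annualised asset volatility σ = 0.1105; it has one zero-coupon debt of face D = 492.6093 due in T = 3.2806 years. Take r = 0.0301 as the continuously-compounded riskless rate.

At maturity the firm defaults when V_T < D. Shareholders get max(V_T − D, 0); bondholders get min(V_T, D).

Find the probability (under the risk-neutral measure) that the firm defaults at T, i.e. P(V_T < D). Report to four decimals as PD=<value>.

d₁ = [ln(V₀/D) + (r + σ²/2)T] / (σ√T)
   = [ln(553.3623/492.6093) + (0.0301 + 0.5·0.1105²)·3.2806] / (0.1105·√3.2806)
   = [0.116297 + 0.118775] / 0.200142 = 1.174520
d₂ = d₁ − σ√T = 1.174520 − 0.200142 = 0.974377
risk-neutral PD = N(−d₂) = N(-0.974377) = 0.164935

PD=0.1649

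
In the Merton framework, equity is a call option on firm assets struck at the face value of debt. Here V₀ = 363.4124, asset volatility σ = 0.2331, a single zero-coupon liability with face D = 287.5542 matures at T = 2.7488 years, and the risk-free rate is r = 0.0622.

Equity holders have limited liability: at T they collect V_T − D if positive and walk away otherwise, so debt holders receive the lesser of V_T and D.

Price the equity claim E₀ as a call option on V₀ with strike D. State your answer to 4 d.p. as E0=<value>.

E0=129.6557

d₁ = [ln(V₀/D) + (r + σ²/2)T] / (σ√T)
   = [ln(363.4124/287.5542) + (0.0622 + 0.5·0.2331²)·2.7488] / (0.2331·√2.7488)
   = [0.234127 + 0.245654] / 0.386468 = 1.241450
d₂ = d₁ − σ√T = 1.241450 − 0.386468 = 0.854982
N(d₁) = 0.892780,  N(d₂) = 0.803719,  e^(−rT) = 0.842842
E₀ = V₀·N(d₁) − D·e^(−rT)·N(d₂)
   = 363.4124·0.892780 − 287.5542·0.842842·0.803719 = 129.655682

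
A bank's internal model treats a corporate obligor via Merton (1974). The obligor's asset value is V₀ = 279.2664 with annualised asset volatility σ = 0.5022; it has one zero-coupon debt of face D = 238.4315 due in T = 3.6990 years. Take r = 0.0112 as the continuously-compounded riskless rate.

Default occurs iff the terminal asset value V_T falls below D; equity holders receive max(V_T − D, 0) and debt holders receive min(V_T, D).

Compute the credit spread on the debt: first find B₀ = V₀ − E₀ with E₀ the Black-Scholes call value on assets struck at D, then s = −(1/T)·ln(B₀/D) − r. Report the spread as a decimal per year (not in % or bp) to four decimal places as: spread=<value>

spread=0.1001

d₁ = [ln(V₀/D) + (r + σ²/2)T] / (σ√T)
   = [ln(279.2664/238.4315) + (0.0112 + 0.5·0.5022²)·3.6990] / (0.5022·√3.6990)
   = [0.158084 + 0.507882] / 0.965870 = 0.689498
d₂ = d₁ − σ√T = 0.689498 − 0.965870 = -0.276372
N(d₁) = 0.754745,  N(d₂) = 0.391131,  e^(−rT) = 0.959418
E₀ = V₀·N(d₁) − D·e^(−rT)·N(d₂)
   = 279.2664·0.754745 − 238.4315·0.959418·0.391131 = 121.301602
B₀ = V₀ − E₀ = 279.2664 − 121.301602 = 157.964798
spread = −(1/T)·ln(B₀/D) − r = −(1/3.6990)·ln(157.964798/238.4315) − 0.0112 = 0.10010301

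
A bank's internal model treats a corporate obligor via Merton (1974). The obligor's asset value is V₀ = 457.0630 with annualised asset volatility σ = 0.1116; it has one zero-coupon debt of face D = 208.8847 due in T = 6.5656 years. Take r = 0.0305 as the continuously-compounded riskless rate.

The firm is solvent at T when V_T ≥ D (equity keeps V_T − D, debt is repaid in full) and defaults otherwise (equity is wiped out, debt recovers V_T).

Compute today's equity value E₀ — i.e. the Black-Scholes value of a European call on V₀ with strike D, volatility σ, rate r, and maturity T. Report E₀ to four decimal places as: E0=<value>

d₁ = [ln(V₀/D) + (r + σ²/2)T] / (σ√T)
   = [ln(457.0630/208.8847) + (0.0305 + 0.5·0.1116²)·6.5656] / (0.1116·√6.5656)
   = [0.783039 + 0.241137] / 0.285957 = 3.581566
d₂ = d₁ − σ√T = 3.581566 − 0.285957 = 3.295609
N(d₁) = 0.999829,  N(d₂) = 0.999509,  e^(−rT) = 0.818525
E₀ = V₀·N(d₁) − D·e^(−rT)·N(d₂)
   = 457.0630·0.999829 − 208.8847·0.818525·0.999509 = 286.091463

E0=286.0915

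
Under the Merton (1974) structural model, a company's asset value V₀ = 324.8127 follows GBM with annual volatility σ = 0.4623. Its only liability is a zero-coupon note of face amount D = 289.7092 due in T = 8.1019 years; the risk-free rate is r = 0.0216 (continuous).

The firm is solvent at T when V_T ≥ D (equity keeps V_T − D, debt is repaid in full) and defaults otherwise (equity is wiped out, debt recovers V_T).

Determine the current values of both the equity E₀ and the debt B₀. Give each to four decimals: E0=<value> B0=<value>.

d₁ = [ln(V₀/D) + (r + σ²/2)T] / (σ√T)
   = [ln(324.8127/289.7092) + (0.0216 + 0.5·0.4623²)·8.1019] / (0.4623·√8.1019)
   = [0.114371 + 1.040775] / 1.315883 = 0.877849
d₂ = d₁ − σ√T = 0.877849 − 1.315883 = -0.438034
N(d₁) = 0.809987,  N(d₂) = 0.330681,  e^(−rT) = 0.839456
E₀ = V₀·N(d₁) − D·e^(−rT)·N(d₂)
   = 324.8127·0.809987 − 289.7092·0.839456·0.330681 = 182.673164
B₀ = V₀ − E₀ = 324.8127 − 182.673164 = 142.139536

E0=182.6732 B0=142.1395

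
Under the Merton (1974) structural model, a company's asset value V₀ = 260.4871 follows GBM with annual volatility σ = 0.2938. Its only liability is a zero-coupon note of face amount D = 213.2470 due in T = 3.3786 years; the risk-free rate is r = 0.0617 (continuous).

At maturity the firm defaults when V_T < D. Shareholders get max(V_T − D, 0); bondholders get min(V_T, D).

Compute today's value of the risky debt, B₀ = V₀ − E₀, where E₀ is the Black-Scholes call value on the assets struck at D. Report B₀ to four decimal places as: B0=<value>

d₁ = [ln(V₀/D) + (r + σ²/2)T] / (σ√T)
   = [ln(260.4871/213.2470) + (0.0617 + 0.5·0.2938²)·3.3786] / (0.2938·√3.3786)
   = [0.200102 + 0.354277] / 0.540033 = 1.026566
d₂ = d₁ − σ√T = 1.026566 − 0.540033 = 0.486534
N(d₁) = 0.847688,  N(d₂) = 0.686706,  e^(−rT) = 0.811834
E₀ = V₀·N(d₁) − D·e^(−rT)·N(d₂)
   = 260.4871·0.847688 − 213.2470·0.811834·0.686706 = 101.928464
B₀ = V₀ − E₀ = 260.4871 − 101.928464 = 158.558636

B0=158.5586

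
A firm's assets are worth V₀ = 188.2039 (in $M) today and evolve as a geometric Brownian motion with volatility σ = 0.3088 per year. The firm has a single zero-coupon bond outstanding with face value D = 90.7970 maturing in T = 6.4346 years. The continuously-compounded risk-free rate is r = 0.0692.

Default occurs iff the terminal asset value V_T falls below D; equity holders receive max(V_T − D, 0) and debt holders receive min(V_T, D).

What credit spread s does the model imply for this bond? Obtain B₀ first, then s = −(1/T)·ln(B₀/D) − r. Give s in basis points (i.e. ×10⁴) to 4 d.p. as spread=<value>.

d₁ = [ln(V₀/D) + (r + σ²/2)T] / (σ√T)
   = [ln(188.2039/90.7970) + (0.0692 + 0.5·0.3088²)·6.4346] / (0.3088·√6.4346)
   = [0.728900 + 0.752068] / 0.783318 = 1.890634
d₂ = d₁ − σ√T = 1.890634 − 0.783318 = 1.107316
N(d₁) = 0.970663,  N(d₂) = 0.865921,  e^(−rT) = 0.640649
E₀ = V₀·N(d₁) − D·e^(−rT)·N(d₂)
   = 188.2039·0.970663 − 90.7970·0.640649·0.865921 = 132.312889
B₀ = V₀ − E₀ = 188.2039 − 132.312889 = 55.891011
spread = −(1/T)·ln(B₀/D) − r = −(1/6.4346)·ln(55.891011/90.7970) − 0.0692 = 0.00620837
in basis points: 0.00620837 × 10⁴ = 62.0837 bp

spread=62.0837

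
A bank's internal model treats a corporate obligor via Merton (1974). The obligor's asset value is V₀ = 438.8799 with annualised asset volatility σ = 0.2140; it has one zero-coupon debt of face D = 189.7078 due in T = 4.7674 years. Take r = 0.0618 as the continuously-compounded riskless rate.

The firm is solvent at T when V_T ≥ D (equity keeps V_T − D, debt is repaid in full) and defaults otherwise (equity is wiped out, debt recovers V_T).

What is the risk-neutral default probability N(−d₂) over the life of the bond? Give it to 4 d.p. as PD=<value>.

d₁ = [ln(V₀/D) + (r + σ²/2)T] / (σ√T)
   = [ln(438.8799/189.7078) + (0.0618 + 0.5·0.2140²)·4.7674] / (0.2140·√4.7674)
   = [0.838741 + 0.403789] / 0.467256 = 2.659208
d₂ = d₁ − σ√T = 2.659208 − 0.467256 = 2.191952
risk-neutral PD = N(−d₂) = N(-2.191952) = 0.014191

PD=0.0142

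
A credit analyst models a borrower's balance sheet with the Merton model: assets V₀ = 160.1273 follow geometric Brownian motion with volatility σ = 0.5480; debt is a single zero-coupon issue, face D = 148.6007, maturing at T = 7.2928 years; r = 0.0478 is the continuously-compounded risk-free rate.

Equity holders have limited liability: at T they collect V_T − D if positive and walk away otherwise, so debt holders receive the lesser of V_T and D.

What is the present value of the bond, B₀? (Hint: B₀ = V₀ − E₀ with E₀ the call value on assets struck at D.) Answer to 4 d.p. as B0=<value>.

d₁ = [ln(V₀/D) + (r + σ²/2)T] / (σ√T)
   = [ln(160.1273/148.6007) + (0.0478 + 0.5·0.5480²)·7.2928] / (0.5480·√7.2928)
   = [0.074706 + 1.443624] / 1.479884 = 1.025979
d₂ = d₁ − σ√T = 1.025979 − 1.479884 = -0.453905
N(d₁) = 0.847549,  N(d₂) = 0.324949,  e^(−rT) = 0.705678
E₀ = V₀·N(d₁) − D·e^(−rT)·N(d₂)
   = 160.1273·0.847549 − 148.6007·0.705678·0.324949 = 101.640276
B₀ = V₀ − E₀ = 160.1273 − 101.640276 = 58.487024

B0=58.4870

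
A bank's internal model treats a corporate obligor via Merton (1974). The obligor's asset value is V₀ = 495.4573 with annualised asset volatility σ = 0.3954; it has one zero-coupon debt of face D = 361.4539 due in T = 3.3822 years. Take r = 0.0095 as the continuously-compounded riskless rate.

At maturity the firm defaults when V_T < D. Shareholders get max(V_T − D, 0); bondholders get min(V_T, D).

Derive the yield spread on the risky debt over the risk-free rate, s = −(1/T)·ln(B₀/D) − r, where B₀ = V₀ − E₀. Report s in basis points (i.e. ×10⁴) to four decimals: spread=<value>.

d₁ = [ln(V₀/D) + (r + σ²/2)T] / (σ√T)
   = [ln(495.4573/361.4539) + (0.0095 + 0.5·0.3954²)·3.3822] / (0.3954·√3.3822)
   = [0.315347 + 0.296519] / 0.727171 = 0.841434
d₂ = d₁ − σ√T = 0.841434 − 0.727171 = 0.114263
N(d₁) = 0.799948,  N(d₂) = 0.545486,  e^(−rT) = 0.968380
E₀ = V₀·N(d₁) − D·e^(−rT)·N(d₂)
   = 495.4573·0.799948 − 361.4539·0.968380·0.545486 = 205.406488
B₀ = V₀ − E₀ = 495.4573 − 205.406488 = 290.050812
spread = −(1/T)·ln(B₀/D) − r = −(1/3.3822)·ln(290.050812/361.4539) − 0.0095 = 0.05556960
in basis points: 0.05556960 × 10⁴ = 555.6960 bp

spread=555.6960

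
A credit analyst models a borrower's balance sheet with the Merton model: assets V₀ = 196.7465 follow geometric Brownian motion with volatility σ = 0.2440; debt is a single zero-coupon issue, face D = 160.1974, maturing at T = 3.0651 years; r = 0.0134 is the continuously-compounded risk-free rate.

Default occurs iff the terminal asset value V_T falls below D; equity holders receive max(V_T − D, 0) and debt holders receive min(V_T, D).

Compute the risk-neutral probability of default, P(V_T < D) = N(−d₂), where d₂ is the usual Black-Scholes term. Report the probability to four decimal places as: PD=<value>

d₁ = [ln(V₀/D) + (r + σ²/2)T] / (σ√T)
   = [ln(196.7465/160.1974) + (0.0134 + 0.5·0.2440²)·3.0651] / (0.2440·√3.0651)
   = [0.205509 + 0.132314] / 0.427181 = 0.790820
d₂ = d₁ − σ√T = 0.790820 − 0.427181 = 0.363639
risk-neutral PD = N(−d₂) = N(-0.363639) = 0.358064

PD=0.3581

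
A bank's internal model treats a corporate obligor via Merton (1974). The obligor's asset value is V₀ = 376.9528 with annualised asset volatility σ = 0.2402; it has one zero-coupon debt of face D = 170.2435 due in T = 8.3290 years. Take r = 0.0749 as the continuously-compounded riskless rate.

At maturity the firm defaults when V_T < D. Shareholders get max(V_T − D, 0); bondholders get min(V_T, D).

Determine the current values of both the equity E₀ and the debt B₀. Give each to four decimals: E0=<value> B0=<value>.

d₁ = [ln(V₀/D) + (r + σ²/2)T] / (σ√T)
   = [ln(376.9528/170.2435) + (0.0749 + 0.5·0.2402²)·8.3290] / (0.2402·√8.3290)
   = [0.794890 + 0.864117] / 0.693217 = 2.393200
d₂ = d₁ − σ√T = 2.393200 − 0.693217 = 1.699982
N(d₁) = 0.991649,  N(d₂) = 0.955433,  e^(−rT) = 0.535882
E₀ = V₀·N(d₁) − D·e^(−rT)·N(d₂)
   = 376.9528·0.991649 − 170.2435·0.535882·0.955433 = 286.640360
B₀ = V₀ − E₀ = 376.9528 − 286.640360 = 90.312440

E0=286.6404 B0=90.3124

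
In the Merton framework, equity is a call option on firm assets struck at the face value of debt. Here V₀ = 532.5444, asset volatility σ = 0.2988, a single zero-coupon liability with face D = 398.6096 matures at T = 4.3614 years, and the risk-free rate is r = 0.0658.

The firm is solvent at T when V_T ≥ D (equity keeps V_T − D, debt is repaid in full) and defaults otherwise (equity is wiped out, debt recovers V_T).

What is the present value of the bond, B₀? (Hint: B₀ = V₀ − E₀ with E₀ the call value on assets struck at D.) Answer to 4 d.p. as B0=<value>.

B0=275.9472

d₁ = [ln(V₀/D) + (r + σ²/2)T] / (σ√T)
   = [ln(532.5444/398.6096) + (0.0658 + 0.5·0.2988²)·4.3614] / (0.2988·√4.3614)
   = [0.289684 + 0.481676] / 0.624013 = 1.236128
d₂ = d₁ − σ√T = 1.236128 − 0.624013 = 0.612115
N(d₁) = 0.891795,  N(d₂) = 0.729769,  e^(−rT) = 0.750527
E₀ = V₀·N(d₁) − D·e^(−rT)·N(d₂)
   = 532.5444·0.891795 − 398.6096·0.750527·0.729769 = 256.597214
B₀ = V₀ − E₀ = 532.5444 − 256.597214 = 275.947186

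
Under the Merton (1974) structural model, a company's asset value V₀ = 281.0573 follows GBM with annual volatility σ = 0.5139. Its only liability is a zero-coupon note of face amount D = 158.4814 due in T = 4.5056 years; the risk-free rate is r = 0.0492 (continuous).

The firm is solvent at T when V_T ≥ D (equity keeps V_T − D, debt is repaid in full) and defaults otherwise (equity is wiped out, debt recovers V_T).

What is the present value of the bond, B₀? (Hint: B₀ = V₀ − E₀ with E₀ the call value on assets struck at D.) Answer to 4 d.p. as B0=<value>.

d₁ = [ln(V₀/D) + (r + σ²/2)T] / (σ√T)
   = [ln(281.0573/158.4814) + (0.0492 + 0.5·0.5139²)·4.5056] / (0.5139·√4.5056)
   = [0.572921 + 0.816625] / 1.090825 = 1.273849
d₂ = d₁ − σ√T = 1.273849 − 1.090825 = 0.183025
N(d₁) = 0.898642,  N(d₂) = 0.572611,  e^(−rT) = 0.801175
E₀ = V₀·N(d₁) − D·e^(−rT)·N(d₂)
   = 281.0573·0.898642 − 158.4814·0.801175·0.572611 = 179.864610
B₀ = V₀ − E₀ = 281.0573 − 179.864610 = 101.192690

B0=101.1927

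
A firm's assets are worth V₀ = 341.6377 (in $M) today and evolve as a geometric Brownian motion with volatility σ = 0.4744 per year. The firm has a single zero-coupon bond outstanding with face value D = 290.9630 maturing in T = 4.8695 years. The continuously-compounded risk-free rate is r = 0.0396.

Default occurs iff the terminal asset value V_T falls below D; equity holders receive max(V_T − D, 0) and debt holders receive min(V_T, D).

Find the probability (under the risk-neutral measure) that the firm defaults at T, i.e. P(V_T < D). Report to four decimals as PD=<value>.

PD=0.5737

d₁ = [ln(V₀/D) + (r + σ²/2)T] / (σ√T)
   = [ln(341.6377/290.9630) + (0.0396 + 0.5·0.4744²)·4.8695] / (0.4744·√4.8695)
   = [0.160555 + 0.740786] / 1.046856 = 0.860998
d₂ = d₁ − σ√T = 0.860998 − 1.046856 = -0.185858
risk-neutral PD = N(−d₂) = N(0.185858) = 0.573722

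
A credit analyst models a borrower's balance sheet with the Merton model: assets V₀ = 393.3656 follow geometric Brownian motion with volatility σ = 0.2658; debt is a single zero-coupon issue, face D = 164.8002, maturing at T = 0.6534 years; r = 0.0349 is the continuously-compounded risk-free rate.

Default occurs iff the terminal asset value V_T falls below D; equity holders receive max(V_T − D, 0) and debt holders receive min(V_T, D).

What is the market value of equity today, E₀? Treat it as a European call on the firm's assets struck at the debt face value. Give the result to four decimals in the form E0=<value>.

E0=232.2811

d₁ = [ln(V₀/D) + (r + σ²/2)T] / (σ√T)
   = [ln(393.3656/164.8002) + (0.0349 + 0.5·0.2658²)·0.6534] / (0.2658·√0.6534)
   = [0.870006 + 0.045885] / 0.214855 = 4.262840
d₂ = d₁ − σ√T = 4.262840 − 0.214855 = 4.047985
N(d₁) = 0.999990,  N(d₂) = 0.999974,  e^(−rT) = 0.977454
E₀ = V₀·N(d₁) − D·e^(−rT)·N(d₂)
   = 393.3656·0.999990 − 164.8002·0.977454·0.999974 = 232.281114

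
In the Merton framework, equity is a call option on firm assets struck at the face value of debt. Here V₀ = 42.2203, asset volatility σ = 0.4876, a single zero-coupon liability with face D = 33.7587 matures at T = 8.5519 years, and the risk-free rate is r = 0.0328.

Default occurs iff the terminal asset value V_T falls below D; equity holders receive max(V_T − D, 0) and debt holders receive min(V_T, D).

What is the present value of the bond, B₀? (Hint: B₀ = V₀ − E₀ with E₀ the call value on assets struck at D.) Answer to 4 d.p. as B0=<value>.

B0=15.2130

d₁ = [ln(V₀/D) + (r + σ²/2)T] / (σ√T)
   = [ln(42.2203/33.7587) + (0.0328 + 0.5·0.4876²)·8.5519] / (0.4876·√8.5519)
   = [0.223663 + 1.297126] / 1.425919 = 1.066532
d₂ = d₁ − σ√T = 1.066532 − 1.425919 = -0.359388
N(d₁) = 0.856908,  N(d₂) = 0.359653,  e^(−rT) = 0.755404
E₀ = V₀·N(d₁) − D·e^(−rT)·N(d₂)
   = 42.2203·0.856908 − 33.7587·0.755404·0.359653 = 27.007261
B₀ = V₀ − E₀ = 42.2203 − 27.007261 = 15.213039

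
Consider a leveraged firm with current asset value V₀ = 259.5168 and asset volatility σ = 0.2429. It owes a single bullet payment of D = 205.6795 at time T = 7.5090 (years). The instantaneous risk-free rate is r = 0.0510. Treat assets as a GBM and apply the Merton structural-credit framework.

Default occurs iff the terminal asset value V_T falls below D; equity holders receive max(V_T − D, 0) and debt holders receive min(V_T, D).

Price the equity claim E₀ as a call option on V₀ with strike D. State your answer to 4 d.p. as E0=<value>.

d₁ = [ln(V₀/D) + (r + σ²/2)T] / (σ√T)
   = [ln(259.5168/205.6795) + (0.0510 + 0.5·0.2429²)·7.5090] / (0.2429·√7.5090)
   = [0.232502 + 0.604476] / 0.665608 = 1.257464
d₂ = d₁ − σ√T = 1.257464 − 0.665608 = 0.591856
N(d₁) = 0.895707,  N(d₂) = 0.723027,  e^(−rT) = 0.681841
E₀ = V₀·N(d₁) − D·e^(−rT)·N(d₂)
   = 259.5168·0.895707 − 205.6795·0.681841·0.723027 = 131.053329

E0=131.0533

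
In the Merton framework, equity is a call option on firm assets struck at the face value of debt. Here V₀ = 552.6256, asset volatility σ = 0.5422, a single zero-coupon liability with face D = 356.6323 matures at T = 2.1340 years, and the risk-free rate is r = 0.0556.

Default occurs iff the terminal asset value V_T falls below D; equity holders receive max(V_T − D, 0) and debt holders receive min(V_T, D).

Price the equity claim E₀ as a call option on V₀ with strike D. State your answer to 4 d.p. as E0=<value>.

d₁ = [ln(V₀/D) + (r + σ²/2)T] / (σ√T)
   = [ln(552.6256/356.6323) + (0.0556 + 0.5·0.5422²)·2.1340] / (0.5422·√2.1340)
   = [0.437975 + 0.432328] / 0.792058 = 1.098788
d₂ = d₁ − σ√T = 1.098788 − 0.792058 = 0.306731
N(d₁) = 0.864070,  N(d₂) = 0.620476,  e^(−rT) = 0.888118
E₀ = V₀·N(d₁) − D·e^(−rT)·N(d₂)
   = 552.6256·0.864070 − 356.6323·0.888118·0.620476 = 280.982748

E0=280.9827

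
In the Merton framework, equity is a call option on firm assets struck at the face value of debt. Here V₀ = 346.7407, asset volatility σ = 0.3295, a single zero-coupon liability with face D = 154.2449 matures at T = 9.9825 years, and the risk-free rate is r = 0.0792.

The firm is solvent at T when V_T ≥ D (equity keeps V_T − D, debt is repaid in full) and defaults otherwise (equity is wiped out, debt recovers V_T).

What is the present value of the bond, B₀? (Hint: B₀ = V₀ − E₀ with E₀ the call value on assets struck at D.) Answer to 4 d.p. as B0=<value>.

d₁ = [ln(V₀/D) + (r + σ²/2)T] / (σ√T)
   = [ln(346.7407/154.2449) + (0.0792 + 0.5·0.3295²)·9.9825] / (0.3295·√9.9825)
   = [0.810036 + 1.332515] / 1.041058 = 2.058051
d₂ = d₁ − σ√T = 2.058051 − 1.041058 = 1.016992
N(d₁) = 0.980207,  N(d₂) = 0.845421,  e^(−rT) = 0.453566
E₀ = V₀·N(d₁) − D·e^(−rT)·N(d₂)
   = 346.7407·0.980207 − 154.2449·0.453566·0.845421 = 280.731869
B₀ = V₀ − E₀ = 346.7407 − 280.731869 = 66.008831

B0=66.0088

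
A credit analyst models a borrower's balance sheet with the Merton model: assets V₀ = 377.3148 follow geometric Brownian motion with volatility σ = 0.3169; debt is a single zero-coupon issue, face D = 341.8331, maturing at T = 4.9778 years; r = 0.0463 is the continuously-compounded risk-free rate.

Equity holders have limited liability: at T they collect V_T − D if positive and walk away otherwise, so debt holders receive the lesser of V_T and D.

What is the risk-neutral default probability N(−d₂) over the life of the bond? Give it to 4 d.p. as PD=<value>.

d₁ = [ln(V₀/D) + (r + σ²/2)T] / (σ√T)
   = [ln(377.3148/341.8331) + (0.0463 + 0.5·0.3169²)·4.9778] / (0.3169·√4.9778)
   = [0.098757 + 0.480421] / 0.707035 = 0.819165
d₂ = d₁ − σ√T = 0.819165 − 0.707035 = 0.112130
risk-neutral PD = N(−d₂) = N(-0.112130) = 0.455360

PD=0.4554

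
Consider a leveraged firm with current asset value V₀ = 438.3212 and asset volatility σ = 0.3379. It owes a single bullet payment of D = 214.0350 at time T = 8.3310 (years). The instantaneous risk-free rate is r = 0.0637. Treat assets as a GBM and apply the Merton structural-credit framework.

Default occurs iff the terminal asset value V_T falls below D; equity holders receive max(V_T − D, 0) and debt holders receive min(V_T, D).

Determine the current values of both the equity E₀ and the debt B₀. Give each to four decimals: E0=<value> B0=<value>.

E0=322.4753 B0=115.8459

d₁ = [ln(V₀/D) + (r + σ²/2)T] / (σ√T)
   = [ln(438.3212/214.0350) + (0.0637 + 0.5·0.3379²)·8.3310] / (0.3379·√8.3310)
   = [0.716812 + 1.006287] / 0.975297 = 1.766743
d₂ = d₁ − σ√T = 1.766743 − 0.975297 = 0.791447
N(d₁) = 0.961364,  N(d₂) = 0.785658,  e^(−rT) = 0.588202
E₀ = V₀·N(d₁) − D·e^(−rT)·N(d₂)
   = 438.3212·0.961364 − 214.0350·0.588202·0.785658 = 322.475286
B₀ = V₀ − E₀ = 438.3212 − 322.475286 = 115.845914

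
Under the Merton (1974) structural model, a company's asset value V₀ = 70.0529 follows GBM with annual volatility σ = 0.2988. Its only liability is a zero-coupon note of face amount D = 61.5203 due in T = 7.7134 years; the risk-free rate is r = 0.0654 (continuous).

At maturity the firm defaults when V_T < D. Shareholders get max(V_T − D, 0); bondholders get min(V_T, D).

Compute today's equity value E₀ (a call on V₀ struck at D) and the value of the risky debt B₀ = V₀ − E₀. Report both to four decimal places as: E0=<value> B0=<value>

d₁ = [ln(V₀/D) + (r + σ²/2)T] / (σ√T)
   = [ln(70.0529/61.5203) + (0.0654 + 0.5·0.2988²)·7.7134] / (0.2988·√7.7134)
   = [0.129883 + 0.848788] / 0.829857 = 1.179325
d₂ = d₁ − σ√T = 1.179325 − 0.829857 = 0.349467
N(d₁) = 0.880866,  N(d₂) = 0.636631,  e^(−rT) = 0.603834
E₀ = V₀·N(d₁) − D·e^(−rT)·N(d₂)
   = 70.0529·0.880866 − 61.5203·0.603834·0.636631 = 38.057607
B₀ = V₀ − E₀ = 70.0529 − 38.057607 = 31.995293

E0=38.0576 B0=31.9953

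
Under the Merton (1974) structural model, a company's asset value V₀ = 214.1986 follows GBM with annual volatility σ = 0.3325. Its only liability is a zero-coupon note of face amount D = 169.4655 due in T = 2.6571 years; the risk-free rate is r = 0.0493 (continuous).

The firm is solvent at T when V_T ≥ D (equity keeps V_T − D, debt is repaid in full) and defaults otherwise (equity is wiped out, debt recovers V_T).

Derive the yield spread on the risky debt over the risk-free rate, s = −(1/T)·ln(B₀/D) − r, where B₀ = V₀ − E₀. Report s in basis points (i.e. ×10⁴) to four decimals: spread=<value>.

spread=376.3709

d₁ = [ln(V₀/D) + (r + σ²/2)T] / (σ√T)
   = [ln(214.1986/169.4655) + (0.0493 + 0.5·0.3325²)·2.6571] / (0.3325·√2.6571)
   = [0.234254 + 0.277875] / 0.541995 = 0.944895
d₂ = d₁ − σ√T = 0.944895 − 0.541995 = 0.402900
N(d₁) = 0.827644,  N(d₂) = 0.656489,  e^(−rT) = 0.877222
E₀ = V₀·N(d₁) − D·e^(−rT)·N(d₂)
   = 214.1986·0.827644 − 169.4655·0.877222·0.656489 = 79.687216
B₀ = V₀ − E₀ = 214.1986 − 79.687216 = 134.511384
spread = −(1/T)·ln(B₀/D) − r = −(1/2.6571)·ln(134.511384/169.4655) − 0.0493 = 0.03763709
in basis points: 0.03763709 × 10⁴ = 376.3709 bp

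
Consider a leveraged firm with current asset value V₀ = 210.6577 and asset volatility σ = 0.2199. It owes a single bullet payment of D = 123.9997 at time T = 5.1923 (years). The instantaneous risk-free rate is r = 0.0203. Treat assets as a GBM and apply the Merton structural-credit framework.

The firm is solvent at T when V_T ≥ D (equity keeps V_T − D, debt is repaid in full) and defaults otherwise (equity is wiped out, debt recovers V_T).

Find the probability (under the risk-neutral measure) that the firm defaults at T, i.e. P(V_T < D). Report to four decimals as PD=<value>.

PD=0.1545

d₁ = [ln(V₀/D) + (r + σ²/2)T] / (σ√T)
   = [ln(210.6577/123.9997) + (0.0203 + 0.5·0.2199²)·5.1923] / (0.2199·√5.1923)
   = [0.529955 + 0.230943] / 0.501078 = 1.518524
d₂ = d₁ − σ√T = 1.518524 − 0.501078 = 1.017446
risk-neutral PD = N(−d₂) = N(-1.017446) = 0.154471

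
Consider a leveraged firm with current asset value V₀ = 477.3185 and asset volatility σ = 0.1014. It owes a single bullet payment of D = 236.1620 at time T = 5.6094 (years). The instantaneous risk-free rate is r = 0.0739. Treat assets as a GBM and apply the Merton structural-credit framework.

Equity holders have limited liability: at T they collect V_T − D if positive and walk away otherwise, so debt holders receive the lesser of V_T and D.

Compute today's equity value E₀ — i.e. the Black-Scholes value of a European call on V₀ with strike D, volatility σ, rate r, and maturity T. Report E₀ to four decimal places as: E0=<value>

E0=321.2987

d₁ = [ln(V₀/D) + (r + σ²/2)T] / (σ√T)
   = [ln(477.3185/236.1620) + (0.0739 + 0.5·0.1014²)·5.6094] / (0.1014·√5.6094)
   = [0.703666 + 0.443372] / 0.240158 = 4.776192
d₂ = d₁ − σ√T = 4.776192 − 0.240158 = 4.536035
N(d₁) = 0.999999,  N(d₂) = 0.999997,  e^(−rT) = 0.660648
E₀ = V₀·N(d₁) − D·e^(−rT)·N(d₂)
   = 477.3185·0.999999 − 236.1620·0.660648·0.999997 = 321.298654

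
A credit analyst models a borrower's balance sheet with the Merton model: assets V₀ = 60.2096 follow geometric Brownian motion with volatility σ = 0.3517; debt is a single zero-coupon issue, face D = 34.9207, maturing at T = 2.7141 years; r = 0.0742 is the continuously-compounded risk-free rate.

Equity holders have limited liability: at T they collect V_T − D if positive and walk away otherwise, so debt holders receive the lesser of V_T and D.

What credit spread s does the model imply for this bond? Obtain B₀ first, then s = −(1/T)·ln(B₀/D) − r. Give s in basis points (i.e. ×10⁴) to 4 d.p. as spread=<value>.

d₁ = [ln(V₀/D) + (r + σ²/2)T] / (σ√T)
   = [ln(60.2096/34.9207) + (0.0742 + 0.5·0.3517²)·2.7141] / (0.3517·√2.7141)
   = [0.544752 + 0.369244] / 0.579409 = 1.577462
d₂ = d₁ − σ√T = 1.577462 − 0.579409 = 0.998053
N(d₁) = 0.942655,  N(d₂) = 0.840873,  e^(−rT) = 0.817597
E₀ = V₀·N(d₁) − D·e^(−rT)·N(d₂)
   = 60.2096·0.942655 − 34.9207·0.817597·0.840873 = 32.749095
B₀ = V₀ − E₀ = 60.2096 − 32.749095 = 27.460505
spread = −(1/T)·ln(B₀/D) − r = −(1/2.7141)·ln(27.460505/34.9207) − 0.0742 = 0.01434905
in basis points: 0.01434905 × 10⁴ = 143.4905 bp

spread=143.4905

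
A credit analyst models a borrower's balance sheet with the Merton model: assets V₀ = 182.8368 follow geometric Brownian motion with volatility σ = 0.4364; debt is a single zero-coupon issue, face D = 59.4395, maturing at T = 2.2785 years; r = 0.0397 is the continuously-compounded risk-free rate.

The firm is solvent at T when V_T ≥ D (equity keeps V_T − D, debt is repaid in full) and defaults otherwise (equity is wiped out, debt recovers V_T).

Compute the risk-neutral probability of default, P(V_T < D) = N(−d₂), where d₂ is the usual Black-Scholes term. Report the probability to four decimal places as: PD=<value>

PD=0.0651

d₁ = [ln(V₀/D) + (r + σ²/2)T] / (σ√T)
   = [ln(182.8368/59.4395) + (0.0397 + 0.5·0.4364²)·2.2785] / (0.4364·√2.2785)
   = [1.123635 + 0.307421] / 0.658733 = 2.172438
d₂ = d₁ − σ√T = 2.172438 − 0.658733 = 1.513705
risk-neutral PD = N(−d₂) = N(-1.513705) = 0.065050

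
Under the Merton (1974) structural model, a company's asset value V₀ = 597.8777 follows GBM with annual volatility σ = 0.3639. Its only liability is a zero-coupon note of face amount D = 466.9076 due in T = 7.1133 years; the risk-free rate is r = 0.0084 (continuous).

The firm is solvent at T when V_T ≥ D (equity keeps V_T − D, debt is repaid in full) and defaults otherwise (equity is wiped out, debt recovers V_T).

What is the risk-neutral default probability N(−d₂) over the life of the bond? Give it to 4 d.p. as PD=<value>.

PD=0.5671

d₁ = [ln(V₀/D) + (r + σ²/2)T] / (σ√T)
   = [ln(597.8777/466.9076) + (0.0084 + 0.5·0.3639²)·7.1133] / (0.3639·√7.1133)
   = [0.247255 + 0.530735] / 0.970549 = 0.801597
d₂ = d₁ − σ√T = 0.801597 − 0.970549 = -0.168952
risk-neutral PD = N(−d₂) = N(0.168952) = 0.567083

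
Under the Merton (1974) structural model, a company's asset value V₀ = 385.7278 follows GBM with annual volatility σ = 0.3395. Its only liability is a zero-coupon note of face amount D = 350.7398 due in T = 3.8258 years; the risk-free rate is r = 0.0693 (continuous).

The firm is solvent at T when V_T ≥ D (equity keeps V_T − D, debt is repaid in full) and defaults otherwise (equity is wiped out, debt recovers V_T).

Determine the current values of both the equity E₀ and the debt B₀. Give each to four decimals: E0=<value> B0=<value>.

d₁ = [ln(V₀/D) + (r + σ²/2)T] / (σ√T)
   = [ln(385.7278/350.7398) + (0.0693 + 0.5·0.3395²)·3.8258] / (0.3395·√3.8258)
   = [0.095087 + 0.485609] / 0.664050 = 0.874477
d₂ = d₁ − σ√T = 0.874477 − 0.664050 = 0.210427
N(d₁) = 0.809071,  N(d₂) = 0.583333,  e^(−rT) = 0.767108
E₀ = V₀·N(d₁) − D·e^(−rT)·N(d₂)
   = 385.7278·0.809071 − 350.7398·0.767108·0.583333 = 155.132352
B₀ = V₀ − E₀ = 385.7278 − 155.132352 = 230.595448

E0=155.1324 B0=230.5954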